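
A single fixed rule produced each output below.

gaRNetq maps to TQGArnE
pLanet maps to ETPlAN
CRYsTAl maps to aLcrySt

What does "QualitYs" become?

ySqUALIT

Each output is the input with this applied: move the last 2 characters to the front (rotate right by 2), then flip the case of every letter.
"QualitYs" → "YsQualit" → "ySqUALIT".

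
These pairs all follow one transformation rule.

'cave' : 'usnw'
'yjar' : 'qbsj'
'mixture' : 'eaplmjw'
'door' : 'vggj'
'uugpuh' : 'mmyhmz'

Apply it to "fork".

xgjc

Each output is the input with this applied: shift every letter 8 places backward in the alphabet (wrapping around).
For "fork" the result is "xgjc".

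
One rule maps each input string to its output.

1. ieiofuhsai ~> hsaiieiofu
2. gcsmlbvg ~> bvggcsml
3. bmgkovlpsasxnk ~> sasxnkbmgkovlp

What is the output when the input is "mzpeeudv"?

In each case the input is transformed by: swap the front and back halves of the string, then move the first character to the end.
On "mzpeeudv": the first step gives "eudvmzpe", and the second then gives "udvmzpee".

udvmzpee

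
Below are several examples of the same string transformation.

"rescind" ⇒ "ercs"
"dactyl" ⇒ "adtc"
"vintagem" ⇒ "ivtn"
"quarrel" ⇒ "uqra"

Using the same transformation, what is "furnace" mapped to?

ufnr

The rule is to swap each adjacent pair of characters (1↔2, 3↔4, ...), then keep only the first 4 characters.
Doing the same to "furnace": "ufnr".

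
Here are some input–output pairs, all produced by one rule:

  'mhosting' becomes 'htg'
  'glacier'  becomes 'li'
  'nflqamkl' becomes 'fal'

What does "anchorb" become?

no

The pattern: keep one character in every 3, starting at position 2 (positions 2nd, 5th, 8th, ...).
Doing the same to "anchorb": "no".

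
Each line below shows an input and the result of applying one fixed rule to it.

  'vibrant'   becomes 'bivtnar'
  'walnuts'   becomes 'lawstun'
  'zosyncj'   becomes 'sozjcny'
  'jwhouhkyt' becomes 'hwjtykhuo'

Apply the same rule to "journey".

uojyenr

The pattern: move the first 3 characters to the end (rotate left by 3), then reverse the string.
Starting from "journey": after the first operation, "rneyjou"; after the second, "uojyenr".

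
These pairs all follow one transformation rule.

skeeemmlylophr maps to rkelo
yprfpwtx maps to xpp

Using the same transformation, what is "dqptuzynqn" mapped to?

What's happening: keep one character in every 3, starting at position 2 (positions 2nd, 5th, 8th, ...), then move the last character to the front.
On "dqptuzynqn": the first step gives "qun", and the second then gives "nqu".

nqu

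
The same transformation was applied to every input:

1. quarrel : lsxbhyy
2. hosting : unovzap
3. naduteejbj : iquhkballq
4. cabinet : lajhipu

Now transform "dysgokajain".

pukfznvrhqh

Looking at the pairs, the operation is to move the last 2 characters to the front (rotate right by 2), then shift every letter 7 places forward in the alphabet (wrapping around).
Applying both steps to "dysgokajain": "indysgokaja", then "pukfznvrhqh".
(Check on "cabinet": → "etcabin" → "lajhipu" ✓)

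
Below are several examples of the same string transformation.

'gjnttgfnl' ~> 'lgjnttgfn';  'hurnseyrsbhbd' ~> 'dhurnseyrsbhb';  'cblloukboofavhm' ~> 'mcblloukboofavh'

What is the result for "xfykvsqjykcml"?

The pattern: move the last character to the front.
Applying that to "xfykvsqjykcml" gives "lxfykvsqjykcm".

lxfykvsqjykcm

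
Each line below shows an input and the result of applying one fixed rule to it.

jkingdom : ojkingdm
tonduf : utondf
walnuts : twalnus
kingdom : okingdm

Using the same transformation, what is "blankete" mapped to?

The pattern: move the last character to the front, then swap the first and last characters.
Applying both steps to "blankete": "eblanket", then "tblankee".

tblankee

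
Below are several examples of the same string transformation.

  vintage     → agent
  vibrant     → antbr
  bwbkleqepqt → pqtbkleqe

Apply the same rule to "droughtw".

In each case the input is transformed by: delete the first 2 characters, then move the last 3 characters to the front (rotate right by 3).
Starting from "droughtw": after the first operation, "oughtw"; after the second, "htwoug".

htwoug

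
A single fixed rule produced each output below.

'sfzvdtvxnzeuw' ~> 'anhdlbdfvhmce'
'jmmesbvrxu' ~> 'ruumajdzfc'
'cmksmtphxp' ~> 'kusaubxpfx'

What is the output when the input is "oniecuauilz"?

Each output is the input with this applied: shift every letter 8 places forward in the alphabet (wrapping around).
"oniecuauilz" → "wvqmkcicqth".

wvqmkcicqth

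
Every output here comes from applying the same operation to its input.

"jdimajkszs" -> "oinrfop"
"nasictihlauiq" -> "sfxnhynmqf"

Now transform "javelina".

In each case the input is transformed by: shift every letter 5 places forward in the alphabet (wrapping around), then delete the last 3 characters.
Applying both steps to "javelina": "ofajqnsf", then "ofajq".

ofajq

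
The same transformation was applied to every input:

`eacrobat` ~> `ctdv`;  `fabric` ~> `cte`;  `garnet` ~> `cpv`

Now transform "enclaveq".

The rule is to keep every other character starting from the second (positions 2nd, 4th, 6th, ...), then shift every letter 2 places forward in the alphabet (wrapping around).
Doing the same to "enclaveq": "pnxs".

pnxs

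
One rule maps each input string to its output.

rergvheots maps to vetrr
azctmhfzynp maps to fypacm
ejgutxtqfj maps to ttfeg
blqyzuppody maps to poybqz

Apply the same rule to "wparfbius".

fiswa

Looking at the pairs, the operation is to keep every other character starting from the first (positions 1st, 3rd, 5th, ...), then move the last 3 characters to the front (rotate right by 3).
Starting from "wparfbius": after the first operation, "wafis"; after the second, "fiswa".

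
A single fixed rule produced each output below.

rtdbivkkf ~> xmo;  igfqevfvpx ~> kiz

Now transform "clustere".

pxi

The pattern: shift every letter 4 places forward in the alphabet (wrapping around), then keep one character in every 3, starting at position 2 (positions 2nd, 5th, 8th, ...).
On "clustere": the first step gives "gpywxivi", and the second then gives "pxi".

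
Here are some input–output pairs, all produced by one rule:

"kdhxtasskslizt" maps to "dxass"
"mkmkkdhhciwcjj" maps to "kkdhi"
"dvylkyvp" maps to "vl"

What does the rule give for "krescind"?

rs

The rule is to delete the last 3 characters, then keep every other character starting from the second (positions 2nd, 4th, 6th, ...).
"krescind" → "kresc" → "rs".
(Check on "kdhxtasskslizt": → "kdhxtassksl" → "dxass" ✓)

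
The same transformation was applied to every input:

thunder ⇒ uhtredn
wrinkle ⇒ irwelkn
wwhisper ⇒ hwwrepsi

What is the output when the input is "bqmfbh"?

What's happening: reverse the string, then move the last 3 characters to the front (rotate right by 3).
"bqmfbh" → "hbfmqb" → "mqbhbf".

mqbhbf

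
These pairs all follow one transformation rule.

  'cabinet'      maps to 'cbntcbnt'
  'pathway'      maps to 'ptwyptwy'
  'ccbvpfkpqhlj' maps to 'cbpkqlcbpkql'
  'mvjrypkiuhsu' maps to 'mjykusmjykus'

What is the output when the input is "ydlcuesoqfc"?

ylusqcylusqc

The transformation: keep every other character starting from the first (positions 1st, 3rd, 5th, ...), then write the whole string twice.
For "ydlcuesoqfc", step one produces "ylusqc"; step two turns that into "ylusqcylusqc".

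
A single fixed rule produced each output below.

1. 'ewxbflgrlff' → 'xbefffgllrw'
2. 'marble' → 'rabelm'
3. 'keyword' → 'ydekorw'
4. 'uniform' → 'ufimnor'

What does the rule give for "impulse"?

ueilmps

Looking at the pairs, the operation is to sort the characters into alphabetical order, then move the last character to the front.
"impulse" → "ueilmps".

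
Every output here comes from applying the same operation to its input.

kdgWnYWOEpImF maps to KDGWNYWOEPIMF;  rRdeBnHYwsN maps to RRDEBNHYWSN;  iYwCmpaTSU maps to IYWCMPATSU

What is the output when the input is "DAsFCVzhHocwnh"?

The transformation: convert every letter to uppercase.
"DAsFCVzhHocwnh" → "DASFCVZHHOCWNH".

DASFCVZHHOCWNH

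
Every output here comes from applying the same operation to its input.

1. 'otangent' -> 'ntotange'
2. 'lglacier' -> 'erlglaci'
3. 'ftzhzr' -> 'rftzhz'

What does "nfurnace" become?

Looking at the pairs, the operation is to swap the front and back halves of the string, then move the first 2 characters to the end (rotate left by 2).
Working it through for "nfurnace": intermediate "nacenfur", final "cenfurna".

cenfurna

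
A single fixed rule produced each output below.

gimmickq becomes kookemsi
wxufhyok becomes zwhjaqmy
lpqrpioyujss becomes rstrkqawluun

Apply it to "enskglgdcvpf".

puminifexrhg

Rule — shift every letter 2 places forward in the alphabet (wrapping around), then move the first character to the end.
So "enskglgdcvpf" becomes "puminifexrhg".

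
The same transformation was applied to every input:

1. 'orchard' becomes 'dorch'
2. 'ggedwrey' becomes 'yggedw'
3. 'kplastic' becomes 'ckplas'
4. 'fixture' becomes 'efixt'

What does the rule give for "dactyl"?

ldac

In each case the input is transformed by: move the last character to the front, then delete the last 2 characters.
Starting from "dactyl": after the first operation, "ldacty"; after the second, "ldac".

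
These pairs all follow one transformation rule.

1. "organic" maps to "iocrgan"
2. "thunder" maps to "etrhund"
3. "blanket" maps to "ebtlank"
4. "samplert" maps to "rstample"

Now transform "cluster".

The transformation: swap the first and last characters, then move the last 2 characters to the front (rotate right by 2).
Applying both steps to "cluster": "rlustec", then "ecrlust".

ecrlust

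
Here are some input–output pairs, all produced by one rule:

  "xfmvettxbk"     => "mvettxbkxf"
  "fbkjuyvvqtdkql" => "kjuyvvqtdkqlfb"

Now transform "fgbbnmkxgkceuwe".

bbnmkxgkceuwefg

Rule — move the first 2 characters to the end (rotate left by 2).
So "fgbbnmkxgkceuwe" becomes "bbnmkxgkceuwefg".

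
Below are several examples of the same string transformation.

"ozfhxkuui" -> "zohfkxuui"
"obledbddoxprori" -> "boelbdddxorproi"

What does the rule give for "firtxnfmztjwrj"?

Rule — swap each adjacent pair of characters (1↔2, 3↔4, ...).
So "firtxnfmztjwrj" becomes "iftrnxmftzwjjr".

iftrnxmftzwjjr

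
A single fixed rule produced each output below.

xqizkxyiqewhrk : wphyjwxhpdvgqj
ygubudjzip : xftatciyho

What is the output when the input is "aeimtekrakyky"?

In each case the input is transformed by: shift every letter 1 place backward in the alphabet (wrapping around).
So "aeimtekrakyky" becomes "zdhlsdjqzjxjx".

zdhlsdjqzjxjx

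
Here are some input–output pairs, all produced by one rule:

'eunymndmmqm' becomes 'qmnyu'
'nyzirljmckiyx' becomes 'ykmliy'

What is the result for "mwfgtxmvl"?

vxgw

Rule — reverse the string, then keep every other character starting from the second (positions 2nd, 4th, 6th, ...).
Applying both steps to "mwfgtxmvl": "lvmxtgfwm", then "vxgw".
(Check on "nyzirljmckiyx": → "xyikcmjlrizyn" → "ykmliy" ✓)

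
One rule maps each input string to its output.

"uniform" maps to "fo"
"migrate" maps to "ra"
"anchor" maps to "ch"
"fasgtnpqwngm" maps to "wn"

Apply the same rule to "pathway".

In each case the input is transformed by: move the last 2 characters to the front (rotate right by 2), then keep only the last 2 characters.
"pathway" → "aypathw" → "hw".
(Check on "uniform": → "rmunifo" → "fo" ✓)

hw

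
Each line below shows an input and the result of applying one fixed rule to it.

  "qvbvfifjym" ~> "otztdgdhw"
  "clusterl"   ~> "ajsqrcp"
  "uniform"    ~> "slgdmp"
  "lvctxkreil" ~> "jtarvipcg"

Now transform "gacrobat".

eyapmzy

Looking at the pairs, the operation is to shift every letter 2 places backward in the alphabet (wrapping around), then delete the last character.
Starting from "gacrobat": after the first operation, "eyapmzyr"; after the second, "eyapmzy".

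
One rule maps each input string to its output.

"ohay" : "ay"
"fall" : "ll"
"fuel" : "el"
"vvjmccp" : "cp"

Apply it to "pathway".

Rule — keep only the last 2 characters.
So "pathway" becomes "ay".

ay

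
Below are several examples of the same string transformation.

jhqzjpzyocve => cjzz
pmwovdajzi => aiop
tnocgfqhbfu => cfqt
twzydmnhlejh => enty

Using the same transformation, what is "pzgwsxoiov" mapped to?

opvw

Each output is the input with this applied: keep one character in every 3, starting at position 1 (positions 1st, 4th, 7th, ...), then sort the characters into alphabetical order.
Applying both steps to "pzgwsxoiov": "pwov", then "opvw".
(Check on "tnocgfqhbfu": → "tcqf" → "cfqt" ✓)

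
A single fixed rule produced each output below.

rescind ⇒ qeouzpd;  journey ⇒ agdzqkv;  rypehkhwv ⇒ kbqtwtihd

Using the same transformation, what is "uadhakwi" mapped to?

mptmwiug

In each case the input is transformed by: shift every letter 12 places forward in the alphabet (wrapping around), then move the first character to the end.
Working it through for "uadhakwi": intermediate "gmptmwiu", final "mptmwiug".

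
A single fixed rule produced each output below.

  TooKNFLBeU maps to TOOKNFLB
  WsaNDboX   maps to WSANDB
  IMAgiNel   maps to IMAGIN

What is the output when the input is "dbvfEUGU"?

DBVFEU

The transformation: delete the last 2 characters, then convert every letter to uppercase.
"dbvfEUGU" → "dbvfEU" → "DBVFEU".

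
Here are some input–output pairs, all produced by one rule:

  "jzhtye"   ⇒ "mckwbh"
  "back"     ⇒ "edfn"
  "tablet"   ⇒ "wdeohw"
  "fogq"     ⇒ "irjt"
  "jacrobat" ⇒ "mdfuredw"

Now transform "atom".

What's happening: shift every letter 3 places forward in the alphabet (wrapping around).
For "atom" the result is "dwrp".

dwrp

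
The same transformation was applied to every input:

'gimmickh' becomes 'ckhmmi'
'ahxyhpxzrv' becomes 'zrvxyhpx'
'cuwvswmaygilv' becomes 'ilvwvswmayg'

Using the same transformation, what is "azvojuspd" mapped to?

spdvoju

Rule — delete the first 2 characters, then move the last 3 characters to the front (rotate right by 3).
Starting from "azvojuspd": after the first operation, "vojuspd"; after the second, "spdvoju".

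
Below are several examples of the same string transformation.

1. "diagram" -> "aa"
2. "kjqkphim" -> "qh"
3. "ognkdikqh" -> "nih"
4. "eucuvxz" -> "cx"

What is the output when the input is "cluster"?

ue

In each case the input is transformed by: keep one character in every 3, starting at position 3 (positions 3rd, 6th, 9th, ...).
On "cluster" that produces "ue".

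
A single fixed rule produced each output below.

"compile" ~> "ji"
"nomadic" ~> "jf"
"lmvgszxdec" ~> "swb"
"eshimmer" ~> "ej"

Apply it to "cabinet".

yb

The pattern: shift every letter 3 places backward in the alphabet (wrapping around), then keep one character in every 3, starting at position 3 (positions 3rd, 6th, 9th, ...).
Starting from "cabinet": after the first operation, "zxyfkbq"; after the second, "yb".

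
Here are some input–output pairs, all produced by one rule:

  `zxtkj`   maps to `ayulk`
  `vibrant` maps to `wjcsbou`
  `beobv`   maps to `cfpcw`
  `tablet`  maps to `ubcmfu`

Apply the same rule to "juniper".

The pattern: shift every letter 1 place forward in the alphabet (wrapping around).
Applying that to "juniper" gives "kvojqfs".

kvojqfs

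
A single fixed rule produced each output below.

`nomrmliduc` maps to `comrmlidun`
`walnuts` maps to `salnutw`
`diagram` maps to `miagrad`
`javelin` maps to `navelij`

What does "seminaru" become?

What's happening: swap the first and last characters.
For "seminaru" the result is "ueminars".

ueminars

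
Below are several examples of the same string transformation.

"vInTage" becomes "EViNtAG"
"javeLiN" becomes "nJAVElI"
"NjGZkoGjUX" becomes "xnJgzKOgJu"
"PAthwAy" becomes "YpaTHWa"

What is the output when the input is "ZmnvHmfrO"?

The rule is to flip the case of every letter, then move the last character to the front.
Working it through for "ZmnvHmfrO": intermediate "zMNVhMFRo", final "ozMNVhMFR".

ozMNVhMFR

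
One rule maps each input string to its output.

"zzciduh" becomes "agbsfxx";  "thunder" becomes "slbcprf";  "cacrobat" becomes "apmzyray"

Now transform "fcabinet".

yzglcrda

In each case the input is transformed by: move the first 2 characters to the end (rotate left by 2), then shift every letter 2 places backward in the alphabet (wrapping around).
Applying both steps to "fcabinet": "abinetfc", then "yzglcrda".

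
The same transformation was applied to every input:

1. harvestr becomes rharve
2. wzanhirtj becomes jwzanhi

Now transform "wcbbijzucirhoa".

awcbbijzucir

In each case the input is transformed by: move the last character to the front, then delete the last 2 characters.
Applying both steps to "wcbbijzucirhoa": "awcbbijzucirho", then "awcbbijzucir".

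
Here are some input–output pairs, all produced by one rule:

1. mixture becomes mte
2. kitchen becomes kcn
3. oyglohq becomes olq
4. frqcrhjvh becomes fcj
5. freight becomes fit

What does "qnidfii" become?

The transformation: keep one character in every 3, starting at position 1 (positions 1st, 4th, 7th, ...).
On "qnidfii" that produces "qdi".

qdi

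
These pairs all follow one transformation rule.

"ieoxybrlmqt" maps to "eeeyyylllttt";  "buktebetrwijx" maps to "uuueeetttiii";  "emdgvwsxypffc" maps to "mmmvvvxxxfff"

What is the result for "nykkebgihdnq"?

yyyeeeiiinnn

The transformation: keep one character in every 3, starting at position 2 (positions 2nd, 5th, 8th, ...), then repeat every character 3 times.
Working it through for "nykkebgihdnq": intermediate "yein", final "yyyeeeiiinnn".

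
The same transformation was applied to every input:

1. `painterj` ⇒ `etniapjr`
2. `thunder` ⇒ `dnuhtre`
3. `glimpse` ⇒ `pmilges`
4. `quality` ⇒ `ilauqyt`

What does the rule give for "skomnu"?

moksun

What's happening: reverse the string, then move the first 2 characters to the end (rotate left by 2).
For "skomnu" the result is "moksun".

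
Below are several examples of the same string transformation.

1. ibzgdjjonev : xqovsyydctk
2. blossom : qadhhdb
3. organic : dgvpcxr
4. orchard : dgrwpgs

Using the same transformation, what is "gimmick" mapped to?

In each case the input is transformed by: shift every letter 11 places backward in the alphabet (wrapping around).
"gimmick" → "vxbbxrz".

vxbbxrz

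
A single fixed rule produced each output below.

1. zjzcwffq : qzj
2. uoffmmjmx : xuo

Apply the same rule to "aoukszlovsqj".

The transformation: move the last character to the front, then keep only the first 3 characters.
Starting from "aoukszlovsqj": after the first operation, "jaoukszlovsq"; after the second, "jao".

jao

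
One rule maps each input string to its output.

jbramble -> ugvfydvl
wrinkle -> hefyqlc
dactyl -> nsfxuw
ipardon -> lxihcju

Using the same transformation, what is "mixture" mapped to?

nolygcr

The rule is to move the first 3 characters to the end (rotate left by 3), then shift every letter 6 places backward in the alphabet (wrapping around).
Working it through for "mixture": intermediate "turemix", final "nolygcr".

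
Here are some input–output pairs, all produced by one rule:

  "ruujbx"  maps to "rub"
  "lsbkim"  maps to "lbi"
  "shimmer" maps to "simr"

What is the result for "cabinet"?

cbnt

The rule is to keep every other character starting from the first (positions 1st, 3rd, 5th, ...).
On "cabinet" that produces "cbnt".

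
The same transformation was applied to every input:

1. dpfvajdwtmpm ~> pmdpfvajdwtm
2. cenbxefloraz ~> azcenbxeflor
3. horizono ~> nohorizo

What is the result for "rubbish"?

In each case the input is transformed by: move the last 2 characters to the front (rotate right by 2).
So "rubbish" becomes "shrubbi".

shrubbi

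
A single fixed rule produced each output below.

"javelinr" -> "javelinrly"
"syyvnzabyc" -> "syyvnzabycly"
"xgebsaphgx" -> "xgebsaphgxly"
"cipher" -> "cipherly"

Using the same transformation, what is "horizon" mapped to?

horizonly

Looking at the pairs, the operation is to append "ly".
"horizon" → "horizonly".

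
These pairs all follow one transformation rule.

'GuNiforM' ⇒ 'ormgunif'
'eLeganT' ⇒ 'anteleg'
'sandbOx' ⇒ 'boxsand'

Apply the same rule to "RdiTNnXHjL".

hjlrditnnx

What's happening: move the last 3 characters to the front (rotate right by 3), then convert every letter to lowercase.
"RdiTNnXHjL" → "HjLRdiTNnX" → "hjlrditnnx".
(Check on "sandbOx": → "bOxsand" → "boxsand" ✓)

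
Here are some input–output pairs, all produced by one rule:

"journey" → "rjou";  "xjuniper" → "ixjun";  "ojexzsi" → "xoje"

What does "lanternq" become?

What's happening: delete the last 3 characters, then move the last character to the front.
"lanternq" → "lante" → "elant".

elant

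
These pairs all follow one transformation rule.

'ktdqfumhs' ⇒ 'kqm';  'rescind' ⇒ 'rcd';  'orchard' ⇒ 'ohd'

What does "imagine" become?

ige

Looking at the pairs, the operation is to keep one character in every 3, starting at position 1 (positions 1st, 4th, 7th, ...).
Applying that to "imagine" gives "ige".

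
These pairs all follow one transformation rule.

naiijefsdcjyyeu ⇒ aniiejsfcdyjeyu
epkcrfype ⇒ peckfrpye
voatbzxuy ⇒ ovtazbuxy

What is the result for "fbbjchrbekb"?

Looking at the pairs, the operation is to swap each adjacent pair of characters (1↔2, 3↔4, ...).
"fbbjchrbekb" → "bfjbhcbrkeb".

bfjbhcbrkeb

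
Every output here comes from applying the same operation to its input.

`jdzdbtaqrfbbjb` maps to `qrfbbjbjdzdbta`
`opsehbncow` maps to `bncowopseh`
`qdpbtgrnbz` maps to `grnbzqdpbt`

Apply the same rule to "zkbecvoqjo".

voqjozkbec

Each output is the input with this applied: swap the front and back halves of the string.
"zkbecvoqjo" → "voqjozkbec".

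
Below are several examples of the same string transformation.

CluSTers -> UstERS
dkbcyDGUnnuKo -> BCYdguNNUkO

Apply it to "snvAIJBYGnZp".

VaijbygNzP

What's happening: delete the first 2 characters, then flip the case of every letter.
For "snvAIJBYGnZp", step one produces "vAIJBYGnZp"; step two turns that into "VaijbygNzP".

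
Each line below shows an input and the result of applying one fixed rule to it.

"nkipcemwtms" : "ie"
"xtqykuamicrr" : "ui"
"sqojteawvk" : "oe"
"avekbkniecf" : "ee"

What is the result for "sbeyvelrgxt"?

ee

The rule is to keep one character in every 3, starting at position 3 (positions 3rd, 6th, 9th, ...), then keep only the vowels.
Working it through for "sbeyvelrgxt": intermediate "eeg", final "ee".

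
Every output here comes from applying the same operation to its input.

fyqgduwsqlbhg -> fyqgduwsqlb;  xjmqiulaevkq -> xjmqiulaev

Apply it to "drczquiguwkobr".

drczquiguwko

Rule — delete the last 2 characters.
Applying that to "drczquiguwkobr" gives "drczquiguwko".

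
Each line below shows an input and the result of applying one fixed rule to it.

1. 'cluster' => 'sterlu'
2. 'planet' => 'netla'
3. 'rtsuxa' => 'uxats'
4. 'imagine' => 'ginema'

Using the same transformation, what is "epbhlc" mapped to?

hlcpb

In each case the input is transformed by: delete the first character, then move the first 2 characters to the end (rotate left by 2).
Starting from "epbhlc": after the first operation, "pbhlc"; after the second, "hlcpb".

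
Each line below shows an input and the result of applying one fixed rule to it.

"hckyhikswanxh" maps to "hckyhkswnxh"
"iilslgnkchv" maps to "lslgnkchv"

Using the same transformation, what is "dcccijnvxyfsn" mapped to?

dcccjnvxyfsn

Rule — remove every vowel.
"dcccijnvxyfsn" → "dcccjnvxyfsn".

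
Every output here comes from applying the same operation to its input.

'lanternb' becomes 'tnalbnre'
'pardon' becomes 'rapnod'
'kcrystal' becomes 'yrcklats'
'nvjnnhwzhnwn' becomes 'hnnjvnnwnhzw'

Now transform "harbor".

The rule is to swap the front and back halves of the string, then reverse the string.
"harbor" → "borhar" → "rahrob".

rahrob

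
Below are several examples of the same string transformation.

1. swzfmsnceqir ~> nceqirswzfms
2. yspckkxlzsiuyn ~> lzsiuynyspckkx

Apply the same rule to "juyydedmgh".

The pattern: swap the front and back halves of the string.
Doing the same to "juyydedmgh": "edmghjuyyd".

edmghjuyyd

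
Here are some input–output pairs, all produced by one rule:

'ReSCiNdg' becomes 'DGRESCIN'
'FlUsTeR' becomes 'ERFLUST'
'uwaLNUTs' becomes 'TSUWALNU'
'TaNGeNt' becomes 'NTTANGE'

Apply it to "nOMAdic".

In each case the input is transformed by: move the last 2 characters to the front (rotate right by 2), then convert every letter to uppercase.
Doing the same to "nOMAdic": "ICNOMAD".

ICNOMAD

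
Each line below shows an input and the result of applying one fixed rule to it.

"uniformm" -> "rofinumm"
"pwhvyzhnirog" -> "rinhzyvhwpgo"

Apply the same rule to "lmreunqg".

nuermlgq

Looking at the pairs, the operation is to move the last 2 characters to the front (rotate right by 2), then reverse the string.
On "lmreunqg": the first step gives "qglmreun", and the second then gives "nuermlgq".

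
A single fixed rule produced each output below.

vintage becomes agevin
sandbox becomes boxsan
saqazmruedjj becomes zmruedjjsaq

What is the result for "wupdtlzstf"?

tlzstfwup

In each case the input is transformed by: move the first 3 characters to the end (rotate left by 3), then delete the first character.
Applying both steps to "wupdtlzstf": "dtlzstfwup", then "tlzstfwup".
(Check on "vintage": → "tagevin" → "agevin" ✓)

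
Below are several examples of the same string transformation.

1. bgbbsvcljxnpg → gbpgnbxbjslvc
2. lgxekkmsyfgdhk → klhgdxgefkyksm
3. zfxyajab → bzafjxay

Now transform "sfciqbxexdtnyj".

Looking at the pairs, the operation is to reverse the string, then take characters alternately from the front and the back (1st, last, 2nd, 2nd-last, ...).
On "sfciqbxexdtnyj": the first step gives "jyntdxexbqicfs", and the second then gives "jsyfnctidqxbex".

jsyfnctidqxbex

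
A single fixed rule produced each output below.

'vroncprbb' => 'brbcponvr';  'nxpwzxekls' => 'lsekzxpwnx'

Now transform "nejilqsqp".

psqlqjine

The pattern: swap each adjacent pair of characters (1↔2, 3↔4, ...), then reverse the string.
On "nejilqsqp": the first step gives "enijqlqsp", and the second then gives "psqlqjine".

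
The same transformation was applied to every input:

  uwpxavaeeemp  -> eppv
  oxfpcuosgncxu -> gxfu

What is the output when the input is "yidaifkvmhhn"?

The rule is to keep one character in every 3, starting at position 3 (positions 3rd, 6th, 9th, ...), then move the first 2 characters to the end (rotate left by 2).
Applying that to "yidaifkvmhhn" gives "mndf".
(Check on "oxfpcuosgncxu": → "fugx" → "gxfu" ✓)

mndf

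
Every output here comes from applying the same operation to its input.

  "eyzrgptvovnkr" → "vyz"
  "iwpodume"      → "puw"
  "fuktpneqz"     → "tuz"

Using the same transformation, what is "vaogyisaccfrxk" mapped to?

vxy

The rule is to sort the characters into alphabetical order, then keep only the last 3 characters.
Applying both steps to "vaogyisaccfrxk": "aaccfgikorsvxy", then "vxy".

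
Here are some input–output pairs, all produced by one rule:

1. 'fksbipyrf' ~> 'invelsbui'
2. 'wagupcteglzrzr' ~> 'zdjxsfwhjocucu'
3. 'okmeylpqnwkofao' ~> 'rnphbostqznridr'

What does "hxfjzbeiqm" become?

Rule — shift every letter 3 places forward in the alphabet (wrapping around).
"hxfjzbeiqm" → "kaimcehltp".

kaimcehltp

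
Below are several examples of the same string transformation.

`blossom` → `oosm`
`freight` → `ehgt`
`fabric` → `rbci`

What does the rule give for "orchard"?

In each case the input is transformed by: swap each adjacent pair of characters (1↔2, 3↔4, ...), then keep only the last 4 characters.
Applying both steps to "orchard": "rohcrad", then "crad".

crad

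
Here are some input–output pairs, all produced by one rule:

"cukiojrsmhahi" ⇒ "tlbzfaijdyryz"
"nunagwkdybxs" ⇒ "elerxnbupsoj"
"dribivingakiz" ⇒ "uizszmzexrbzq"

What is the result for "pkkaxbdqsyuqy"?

gbbrosuhjplhp

In each case the input is transformed by: shift every letter 9 places backward in the alphabet (wrapping around).
For "pkkaxbdqsyuqy" the result is "gbbrosuhjplhp".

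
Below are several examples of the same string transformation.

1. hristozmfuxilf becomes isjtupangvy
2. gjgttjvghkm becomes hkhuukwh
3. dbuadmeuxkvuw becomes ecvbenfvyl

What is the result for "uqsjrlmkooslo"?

vrtksmnlpp

The pattern: shift every letter 1 place forward in the alphabet (wrapping around), then delete the last 3 characters.
On "uqsjrlmkooslo" that produces "vrtksmnlpp".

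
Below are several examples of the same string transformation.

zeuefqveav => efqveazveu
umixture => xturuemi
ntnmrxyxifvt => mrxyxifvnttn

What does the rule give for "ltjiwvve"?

iwvvletj

What's happening: swap the first and last characters, then move the first 3 characters to the end (rotate left by 3).
"ltjiwvve" → "etjiwvvl" → "iwvvletj".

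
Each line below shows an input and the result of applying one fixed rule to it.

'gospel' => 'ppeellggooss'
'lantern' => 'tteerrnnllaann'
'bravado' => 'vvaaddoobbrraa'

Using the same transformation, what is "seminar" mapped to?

The pattern: move the first 3 characters to the end (rotate left by 3), then double every character.
For "seminar", step one produces "inarsem"; step two turns that into "iinnaarrsseemm".

iinnaarrsseemm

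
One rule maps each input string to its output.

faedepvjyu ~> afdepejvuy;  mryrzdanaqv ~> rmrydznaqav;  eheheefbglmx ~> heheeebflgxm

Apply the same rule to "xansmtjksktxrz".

Rule — swap each adjacent pair of characters (1↔2, 3↔4, ...).
On "xansmtjksktxrz" that produces "axsntmkjksxtzr".

axsntmkjksxtzr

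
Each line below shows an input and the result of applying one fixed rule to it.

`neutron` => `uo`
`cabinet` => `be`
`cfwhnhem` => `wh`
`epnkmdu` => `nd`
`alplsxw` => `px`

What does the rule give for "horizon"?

ro

The transformation: keep one character in every 3, starting at position 3 (positions 3rd, 6th, 9th, ...).
On "horizon" that produces "ro".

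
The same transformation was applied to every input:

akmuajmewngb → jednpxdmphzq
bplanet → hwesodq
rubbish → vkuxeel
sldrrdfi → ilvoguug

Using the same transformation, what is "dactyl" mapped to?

bogdfw

In each case the input is transformed by: shift every letter 3 places forward in the alphabet (wrapping around), then move the last 2 characters to the front (rotate right by 2).
For "dactyl", step one produces "gdfwbo"; step two turns that into "bogdfw".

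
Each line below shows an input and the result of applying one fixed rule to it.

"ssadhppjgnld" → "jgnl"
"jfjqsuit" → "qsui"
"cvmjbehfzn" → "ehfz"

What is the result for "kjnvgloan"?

In each case the input is transformed by: move the last character to the front, then keep only the last 4 characters.
Starting from "kjnvgloan": after the first operation, "nkjnvgloa"; after the second, "gloa".

gloa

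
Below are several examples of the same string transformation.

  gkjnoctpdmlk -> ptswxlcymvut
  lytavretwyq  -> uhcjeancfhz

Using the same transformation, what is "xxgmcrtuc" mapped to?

ggpvlacdl

In each case the input is transformed by: shift every letter 9 places forward in the alphabet (wrapping around).
Applying that to "xxgmcrtuc" gives "ggpvlacdl".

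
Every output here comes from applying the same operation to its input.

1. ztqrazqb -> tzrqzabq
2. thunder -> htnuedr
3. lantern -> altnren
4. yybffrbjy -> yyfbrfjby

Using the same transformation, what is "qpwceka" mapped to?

Rule — swap each adjacent pair of characters (1↔2, 3↔4, ...).
For "qpwceka" the result is "pqcwkea".

pqcwkea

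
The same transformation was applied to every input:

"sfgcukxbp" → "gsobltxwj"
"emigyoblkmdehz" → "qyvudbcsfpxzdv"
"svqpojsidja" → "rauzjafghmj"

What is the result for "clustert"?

kivkjlct

What's happening: reverse the string, then shift every letter 9 places backward in the alphabet (wrapping around).
Starting from "clustert": after the first operation, "tretsulc"; after the second, "kivkjlct".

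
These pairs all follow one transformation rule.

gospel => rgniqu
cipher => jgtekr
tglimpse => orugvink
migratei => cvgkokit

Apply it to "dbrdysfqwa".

uhsycfdtfa

Rule — shift every letter 2 places forward in the alphabet (wrapping around), then swap the front and back halves of the string.
On "dbrdysfqwa": the first step gives "fdtfauhsyc", and the second then gives "uhsycfdtfa".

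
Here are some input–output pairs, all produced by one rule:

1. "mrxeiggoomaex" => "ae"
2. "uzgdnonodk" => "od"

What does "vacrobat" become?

ba

Rule — move the last character to the front, then keep only the last 2 characters.
Starting from "vacrobat": after the first operation, "tvacroba"; after the second, "ba".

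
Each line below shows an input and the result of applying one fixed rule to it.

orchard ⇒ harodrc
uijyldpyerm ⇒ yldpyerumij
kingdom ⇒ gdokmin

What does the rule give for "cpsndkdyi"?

ndkdycips

The rule is to swap the first and last characters, then move the first 3 characters to the end (rotate left by 3).
Applying both steps to "cpsndkdyi": "ipsndkdyc", then "ndkdycips".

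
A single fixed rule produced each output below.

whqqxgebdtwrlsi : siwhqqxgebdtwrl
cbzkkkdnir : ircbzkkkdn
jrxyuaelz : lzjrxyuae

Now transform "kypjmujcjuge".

The transformation: move the last 2 characters to the front (rotate right by 2).
For "kypjmujcjuge" the result is "gekypjmujcju".

gekypjmujcju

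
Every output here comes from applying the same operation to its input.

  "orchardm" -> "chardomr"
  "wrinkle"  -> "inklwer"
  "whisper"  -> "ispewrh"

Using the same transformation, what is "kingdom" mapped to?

What's happening: swap the first and last characters, then move the first 2 characters to the end (rotate left by 2).
For "kingdom", step one produces "mingdok"; step two turns that into "ngdokmi".

ngdokmi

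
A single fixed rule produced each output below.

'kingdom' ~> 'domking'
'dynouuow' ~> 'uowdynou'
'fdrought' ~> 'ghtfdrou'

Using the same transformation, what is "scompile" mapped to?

ilescomp

In each case the input is transformed by: move the last 3 characters to the front (rotate right by 3).
For "scompile" the result is "ilescomp".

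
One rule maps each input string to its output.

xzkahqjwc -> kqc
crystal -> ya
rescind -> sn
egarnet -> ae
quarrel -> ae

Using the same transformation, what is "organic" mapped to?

gi

What's happening: keep one character in every 3, starting at position 3 (positions 3rd, 6th, 9th, ...).
Applying that to "organic" gives "gi".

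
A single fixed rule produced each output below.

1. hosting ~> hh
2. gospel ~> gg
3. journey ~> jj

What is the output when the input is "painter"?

pp

Each output is the input with this applied: double every character, then keep only the first 2 characters.
Starting from "painter": after the first operation, "ppaaiinntteerr"; after the second, "pp".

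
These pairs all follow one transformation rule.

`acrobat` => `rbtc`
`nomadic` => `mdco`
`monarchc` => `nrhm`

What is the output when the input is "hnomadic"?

oaih

Each output is the input with this applied: move the first 2 characters to the end (rotate left by 2), then keep every other character starting from the first (positions 1st, 3rd, 5th, ...).
Applying both steps to "hnomadic": "omadichn", then "oaih".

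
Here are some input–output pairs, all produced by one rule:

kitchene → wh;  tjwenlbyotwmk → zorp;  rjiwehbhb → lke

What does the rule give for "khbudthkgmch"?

In each case the input is transformed by: keep one character in every 3, starting at position 3 (positions 3rd, 6th, 9th, ...), then shift every letter 3 places forward in the alphabet (wrapping around).
Starting from "khbudthkgmch": after the first operation, "btgh"; after the second, "ewjk".

ewjk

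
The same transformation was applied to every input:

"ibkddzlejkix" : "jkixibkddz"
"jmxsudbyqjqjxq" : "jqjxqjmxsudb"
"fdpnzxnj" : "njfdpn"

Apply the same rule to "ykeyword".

What's happening: swap the front and back halves of the string, then delete the first 2 characters.
"ykeyword" → "wordykey" → "rdykey".

rdykey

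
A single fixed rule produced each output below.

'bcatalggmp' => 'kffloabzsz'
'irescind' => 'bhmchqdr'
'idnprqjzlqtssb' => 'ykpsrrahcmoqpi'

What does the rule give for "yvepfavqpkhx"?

upojgwxudoez

The rule is to swap the front and back halves of the string, then shift every letter 1 place backward in the alphabet (wrapping around).
For "yvepfavqpkhx", step one produces "vqpkhxyvepfa"; step two turns that into "upojgwxudoez".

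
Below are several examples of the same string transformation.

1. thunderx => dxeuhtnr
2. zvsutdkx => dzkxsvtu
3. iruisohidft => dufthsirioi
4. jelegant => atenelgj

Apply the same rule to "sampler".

aserlpm

Looking at the pairs, the operation is to sort the characters into alphabetical order, then take characters alternately from the front and the back (1st, last, 2nd, 2nd-last, ...).
Starting from "sampler": after the first operation, "aelmprs"; after the second, "aserlpm".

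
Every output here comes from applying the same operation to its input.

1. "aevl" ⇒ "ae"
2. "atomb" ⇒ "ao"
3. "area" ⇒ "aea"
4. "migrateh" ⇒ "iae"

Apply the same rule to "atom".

Rule — keep only the vowels.
So "atom" becomes "ao".

ao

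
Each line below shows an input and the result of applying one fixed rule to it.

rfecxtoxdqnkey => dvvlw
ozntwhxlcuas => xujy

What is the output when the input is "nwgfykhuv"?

Rule — shift every letter 2 places backward in the alphabet (wrapping around), then keep one character in every 3, starting at position 2 (positions 2nd, 5th, 8th, ...).
On "nwgfykhuv": the first step gives "luedwifst", and the second then gives "uws".
(Check on "rfecxtoxdqnkey": → "pdcavrmvbolicw" → "dvvlw" ✓)

uws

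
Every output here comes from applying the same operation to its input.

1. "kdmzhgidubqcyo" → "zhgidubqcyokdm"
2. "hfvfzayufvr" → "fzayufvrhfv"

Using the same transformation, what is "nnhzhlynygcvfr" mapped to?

Each output is the input with this applied: move the first 3 characters to the end (rotate left by 3).
For "nnhzhlynygcvfr" the result is "zhlynygcvfrnnh".

zhlynygcvfrnnh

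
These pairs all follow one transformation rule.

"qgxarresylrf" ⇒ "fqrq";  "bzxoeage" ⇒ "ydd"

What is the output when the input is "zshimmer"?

Looking at the pairs, the operation is to keep one character in every 3, starting at position 2 (positions 2nd, 5th, 8th, ...), then shift every letter 1 place backward in the alphabet (wrapping around).
Applying both steps to "zshimmer": "smr", then "rlq".

rlq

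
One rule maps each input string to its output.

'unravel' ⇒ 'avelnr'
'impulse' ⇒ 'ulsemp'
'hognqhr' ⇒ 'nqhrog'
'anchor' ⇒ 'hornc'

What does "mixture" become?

tureix

Each output is the input with this applied: delete the first character, then move the first 2 characters to the end (rotate left by 2).
For "mixture", step one produces "ixture"; step two turns that into "tureix".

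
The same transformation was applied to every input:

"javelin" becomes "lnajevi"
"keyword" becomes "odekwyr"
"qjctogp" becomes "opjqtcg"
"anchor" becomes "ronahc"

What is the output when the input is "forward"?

Rule — swap each adjacent pair of characters (1↔2, 3↔4, ...), then move the last 2 characters to the front (rotate right by 2).
Starting from "forward": after the first operation, "ofwrrad"; after the second, "adofwrr".
(Check on "keyword": → "ekwyrod" → "odekwyr" ✓)

adofwrr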